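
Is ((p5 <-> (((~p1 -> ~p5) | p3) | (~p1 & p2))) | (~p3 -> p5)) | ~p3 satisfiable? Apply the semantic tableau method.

Initial set: {T (((p5 <-> (((~p1 -> ~p5) | p3) | (~p1 & p2))) | (~p3 -> p5)) | ~p3)}.
T (((p5 <-> (((~p1 -> ~p5) | p3) | (~p1 & p2))) | (~p3 -> p5)) | ~p3): β-rule — branch into T ((p5 <-> (((~p1 -> ~p5) | p3) | (~p1 & p2))) | (~p3 -> p5))  //  T ~p3.
  branch 1 (add T ((p5 <-> (((~p1 -> ~p5) | p3) | (~p1 & p2))) | (~p3 -> p5))):
    T ((p5 <-> (((~p1 -> ~p5) | p3) | (~p1 & p2))) | (~p3 -> p5)): β-rule — branch into T (p5 <-> (((~p1 -> ~p5) | p3) | (~p1 & p2)))  //  T (~p3 -> p5).
      branch 1.1 (add T (p5 <-> (((~p1 -> ~p5) | p3) | (~p1 & p2)))):
        T (p5 <-> (((~p1 -> ~p5) | p3) | (~p1 & p2))): β-rule — branch into T p5, T (((~p1 -> ~p5) | p3) | (~p1 & p2))  //  F p5, F (((~p1 -> ~p5) | p3) | (~p1 & p2)).
          branch 1.1.1 (add T p5, T (((~p1 -> ~p5) | p3) | (~p1 & p2))):
            T (((~p1 -> ~p5) | p3) | (~p1 & p2)): β-rule — branch into T ((~p1 -> ~p5) | p3)  //  T (~p1 & p2).
              branch 1.1.1.1 (add T ((~p1 -> ~p5) | p3)):
                T ((~p1 -> ~p5) | p3): β-rule — branch into T (~p1 -> ~p5)  //  T p3.
                  branch 1.1.1.1.1 (add T (~p1 -> ~p5)):
                    T (~p1 -> ~p5): β-rule — branch into F ~p1  //  T ~p5.
                      branch 1.1.1.1.1.1 (add F ~p1):
                        ○ open, literals {p1=true, p5=true}.
                      branch 1.1.1.1.1.2 (add T ~p5):
                        × closes — contains both p5 and ~p5.
                  branch 1.1.1.1.2 (add T p3):
                    ○ open, literals {p3=true, p5=true}.
              branch 1.1.1.2 (add T (~p1 & p2)):
                T (~p1 & p2): α-rule — add T ~p1, T p2.
                ○ open, literals {p1=false, p2=true, p5=true}.
          branch 1.1.2 (add F p5, F (((~p1 -> ~p5) | p3) | (~p1 & p2))):
            F (((~p1 -> ~p5) | p3) | (~p1 & p2)): α-rule — add F ((~p1 -> ~p5) | p3), F (~p1 & p2).
            F ((~p1 -> ~p5) | p3): α-rule — add F (~p1 -> ~p5), F p3.
            F (~p1 -> ~p5): α-rule — add T ~p1, F ~p5.
            × closes — contains both p5 and ~p5.
      branch 1.2 (add T (~p3 -> p5)):
        T (~p3 -> p5): β-rule — branch into F ~p3  //  T p5.
          branch 1.2.1 (add F ~p3):
            ○ open, literals {p3=true}.
          branch 1.2.2 (add T p5):
            ○ open, literals {p5=true}.
  branch 2 (add T ~p3):
    ○ open, literals {p3=false}.
2 branches closed, 6 open.
An open branch gives a satisfying assignment: p1=true, p5=true.

Satisfiable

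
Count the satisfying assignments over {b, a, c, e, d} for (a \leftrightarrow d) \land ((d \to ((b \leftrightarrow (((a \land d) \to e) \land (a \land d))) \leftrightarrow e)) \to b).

Initial set: {T ((a \leftrightarrow d) \land ((d \to ((b \leftrightarrow (((a \land d) \to e) \land (a \land d))) \leftrightarrow e)) \to b))}.
T ((a \leftrightarrow d) \land ((d \to ((b \leftrightarrow (((a \land d) \to e) \land (a \land d))) \leftrightarrow e)) \to b)): α-rule — add T (a \leftrightarrow d), T ((d \to ((b \leftrightarrow (((a \land d) \to e) \land (a \land d))) \leftrightarrow e)) \to b).
T (a \leftrightarrow d): β-rule — branch into T a, T d  //  F a, F d.
  branch 1 (add T a, T d):
    T ((d \to ((b \leftrightarrow (((a \land d) \to e) \land (a \land d))) \leftrightarrow e)) \to b): β-rule — branch into F (d \to ((b \leftrightarrow (((a \land d) \to e) \land (a \land d))) \leftrightarrow e))  //  T b.
      branch 1.1 (add F (d \to ((b \leftrightarrow (((a \land d) \to e) \land (a \land d))) \leftrightarrow e))):
        F (d \to ((b \leftrightarrow (((a \land d) \to e) \land (a \land d))) \leftrightarrow e)): α-rule — add T d, F ((b \leftrightarrow (((a \land d) \to e) \land (a \land d))) \leftrightarrow e).
        F ((b \leftrightarrow (((a \land d) \to e) \land (a \land d))) \leftrightarrow e): β-rule — branch into T (b \leftrightarrow (((a \land d) \to e) \land (a \land d))), F e  //  F (b \leftrightarrow (((a \land d) \to e) \land (a \land d))), T e.
          branch 1.1.1 (add T (b \leftrightarrow (((a \land d) \to e) \land (a \land d))), F e):
            T (b \leftrightarrow (((a \land d) \to e) \land (a \land d))): β-rule — branch into T b, T (((a \land d) \to e) \land (a \land d))  //  F b, F (((a \land d) \to e) \land (a \land d)).
              branch 1.1.1.1 (add T b, T (((a \land d) \to e) \land (a \land d))):
                T (((a \land d) \to e) \land (a \land d)): α-rule — add T ((a \land d) \to e), T (a \land d).
                T (a \land d): α-rule — add T a, T d.
                T ((a \land d) \to e): β-rule — branch into F (a \land d)  //  T e.
                  branch 1.1.1.1.1 (add F (a \land d)):
                    F (a \land d): β-rule — branch into F a  //  F d.
                      branch 1.1.1.1.1.1 (add F a):
                        × closes — contains both a and \lnot a.
                      branch 1.1.1.1.1.2 (add F d):
                        × closes — contains both d and \lnot d.
                  branch 1.1.1.1.2 (add T e):
                    × closes — contains both e and \lnot e.
              branch 1.1.1.2 (add F b, F (((a \land d) \to e) \land (a \land d))):
                F (((a \land d) \to e) \land (a \land d)): β-rule — branch into F ((a \land d) \to e)  //  F (a \land d).
                  branch 1.1.1.2.1 (add F ((a \land d) \to e)):
                    F ((a \land d) \to e): α-rule — add T (a \land d), F e.
                    T (a \land d): α-rule — add T a, T d.
                    ○ open, literals {a=true, b=false, d=true, e=false}.
                  branch 1.1.1.2.2 (add F (a \land d)):
                    F (a \land d): β-rule — branch into F a  //  F d.
                      branch 1.1.1.2.2.1 (add F a):
                        × closes — contains both a and \lnot a.
                      branch 1.1.1.2.2.2 (add F d):
                        × closes — contains both d and \lnot d.
          branch 1.1.2 (add F (b \leftrightarrow (((a \land d) \to e) \land (a \land d))), T e):
            F (b \leftrightarrow (((a \land d) \to e) \land (a \land d))): β-rule — branch into T b, F (((a \land d) \to e) \land (a \land d))  //  F b, T (((a \land d) \to e) \land (a \land d)).
              branch 1.1.2.1 (add T b, F (((a \land d) \to e) \land (a \land d))):
                F (((a \land d) \to e) \land (a \land d)): β-rule — branch into F ((a \land d) \to e)  //  F (a \land d).
                  branch 1.1.2.1.1 (add F ((a \land d) \to e)):
                    F ((a \land d) \to e): α-rule — add T (a \land d), F e.
                    × closes — contains both e and \lnot e.
                  branch 1.1.2.1.2 (add F (a \land d)):
                    F (a \land d): β-rule — branch into F a  //  F d.
                      branch 1.1.2.1.2.1 (add F a):
                        × closes — contains both a and \lnot a.
                      branch 1.1.2.1.2.2 (add F d):
                        × closes — contains both d and \lnot d.
              branch 1.1.2.2 (add F b, T (((a \land d) \to e) \land (a \land d))):
                T (((a \land d) \to e) \land (a \land d)): α-rule — add T ((a \land d) \to e), T (a \land d).
                T (a \land d): α-rule — add T a, T d.
                T ((a \land d) \to e): β-rule — branch into F (a \land d)  //  T e.
                  branch 1.1.2.2.1 (add F (a \land d)):
                    F (a \land d): β-rule — branch into F a  //  F d.
                      branch 1.1.2.2.1.1 (add F a):
                        × closes — contains both a and \lnot a.
                      branch 1.1.2.2.1.2 (add F d):
                        × closes — contains both d and \lnot d.
                  branch 1.1.2.2.2 (add T e):
                    ○ open, literals {a=true, b=false, d=true, e=true}.
      branch 1.2 (add T b):
        ○ open, literals {a=true, b=true, d=true}.
  branch 2 (add F a, F d):
    T ((d \to ((b \leftrightarrow (((a \land d) \to e) \land (a \land d))) \leftrightarrow e)) \to b): β-rule — branch into F (d \to ((b \leftrightarrow (((a \land d) \to e) \land (a \land d))) \leftrightarrow e))  //  T b.
      branch 2.1 (add F (d \to ((b \leftrightarrow (((a \land d) \to e) \land (a \land d))) \leftrightarrow e))):
        F (d \to ((b \leftrightarrow (((a \land d) \to e) \land (a \land d))) \leftrightarrow e)): α-rule — add T d, F ((b \leftrightarrow (((a \land d) \to e) \land (a \land d))) \leftrightarrow e).
        × closes — contains both d and \lnot d.
      branch 2.2 (add T b):
        ○ open, literals {a=false, b=true, d=false}.
11 branches closed, 4 open.
Each open branch fixes some atoms; the unmentioned ones are free. Counting distinct full assignments: branch {a=true, b=false, d=true, e=false} (c) contributes 2 new; branch {a=true, b=false, d=true, e=true} (c) contributes 2 new; branch {a=true, b=true, d=true} (c, e) contributes 4 new; branch {a=false, b=true, d=false} (c, e) contributes 4 new. Total: 12.

12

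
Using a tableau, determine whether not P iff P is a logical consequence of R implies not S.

No

Initial set: {(R implies not S); not (not P iff P)}.
(R implies not S): β-rule — branch into not R  //  not S.
  branch 1 (add not R):
    not (not P iff P): β-rule — branch into not P, not P  //  not not P, P.
      branch 1.1 (add not P, not P):
        ○ open, literals {P=0, R=0}.
      branch 1.2 (add not not P, P):
        ○ open, literals {P=1, R=0}.
  branch 2 (add not S):
    not (not P iff P): β-rule — branch into not P, not P  //  not not P, P.
      branch 2.1 (add not P, not P):
        ○ open, literals {P=0, S=0}.
      branch 2.2 (add not not P, P):
        ○ open, literals {P=1, S=0}.
0 branches closed, 4 open.
An open branch gives a countermodel: P=0, R=0 (unmentioned atoms arbitrary); the premises hold there but the conclusion fails.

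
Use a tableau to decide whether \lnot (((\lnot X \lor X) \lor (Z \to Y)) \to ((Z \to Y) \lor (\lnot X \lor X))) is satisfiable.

Initial set: {\lnot (((\lnot X \lor X) \lor (Z \to Y)) \to ((Z \to Y) \lor (\lnot X \lor X)))}.
\lnot (((\lnot X \lor X) \lor (Z \to Y)) \to ((Z \to Y) \lor (\lnot X \lor X))): α-rule — add ((\lnot X \lor X) \lor (Z \to Y)), \lnot ((Z \to Y) \lor (\lnot X \lor X)).
\lnot ((Z \to Y) \lor (\lnot X \lor X)): α-rule — add \lnot (Z \to Y), \lnot (\lnot X \lor X).
\lnot (Z \to Y): α-rule — add Z, \lnot Y.
\lnot (\lnot X \lor X): α-rule — add \lnot \lnot X, \lnot X.
× closes — contains both X and \lnot X.
All 1 branch closes.
Every branch closed; the formula is unsatisfiable.

Unsatisfiable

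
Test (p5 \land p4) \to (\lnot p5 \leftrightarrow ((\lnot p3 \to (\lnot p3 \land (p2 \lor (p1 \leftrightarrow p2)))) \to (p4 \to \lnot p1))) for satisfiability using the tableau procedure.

Initial set: {((p5 \land p4) \to (\lnot p5 \leftrightarrow ((\lnot p3 \to (\lnot p3 \land (p2 \lor (p1 \leftrightarrow p2)))) \to (p4 \to \lnot p1))))}.
((p5 \land p4) \to (\lnot p5 \leftrightarrow ((\lnot p3 \to (\lnot p3 \land (p2 \lor (p1 \leftrightarrow p2)))) \to (p4 \to \lnot p1)))): β-rule — branch into \lnot (p5 \land p4)  //  (\lnot p5 \leftrightarrow ((\lnot p3 \to (\lnot p3 \land (p2 \lor (p1 \leftrightarrow p2)))) \to (p4 \to \lnot p1))).
  branch 1 (add \lnot (p5 \land p4)):
    \lnot (p5 \land p4): β-rule — branch into \lnot p5  //  \lnot p4.
      branch 1.1 (add \lnot p5):
        ○ open, literals {p5=false}.
      branch 1.2 (add \lnot p4):
        ○ open, literals {p4=false}.
  branch 2 (add (\lnot p5 \leftrightarrow ((\lnot p3 \to (\lnot p3 \land (p2 \lor (p1 \leftrightarrow p2)))) \to (p4 \to \lnot p1)))):
    (\lnot p5 \leftrightarrow ((\lnot p3 \to (\lnot p3 \land (p2 \lor (p1 \leftrightarrow p2)))) \to (p4 \to \lnot p1))): β-rule — branch into \lnot p5, ((\lnot p3 \to (\lnot p3 \land (p2 \lor (p1 \leftrightarrow p2)))) \to (p4 \to \lnot p1))  //  \lnot \lnot p5, \lnot ((\lnot p3 \to (\lnot p3 \land (p2 \lor (p1 \leftrightarrow p2)))) \to (p4 \to \lnot p1)).
      branch 2.1 (add \lnot p5, ((\lnot p3 \to (\lnot p3 \land (p2 \lor (p1 \leftrightarrow p2)))) \to (p4 \to \lnot p1))):
        ((\lnot p3 \to (\lnot p3 \land (p2 \lor (p1 \leftrightarrow p2)))) \to (p4 \to \lnot p1)): β-rule — branch into \lnot (\lnot p3 \to (\lnot p3 \land (p2 \lor (p1 \leftrightarrow p2))))  //  (p4 \to \lnot p1).
          branch 2.1.1 (add \lnot (\lnot p3 \to (\lnot p3 \land (p2 \lor (p1 \leftrightarrow p2))))):
            \lnot (\lnot p3 \to (\lnot p3 \land (p2 \lor (p1 \leftrightarrow p2)))): α-rule — add \lnot p3, \lnot (\lnot p3 \land (p2 \lor (p1 \leftrightarrow p2))).
            \lnot (\lnot p3 \land (p2 \lor (p1 \leftrightarrow p2))): β-rule — branch into \lnot \lnot p3  //  \lnot (p2 \lor (p1 \leftrightarrow p2)).
              branch 2.1.1.1 (add \lnot \lnot p3):
                × closes — contains both p3 and \lnot p3.
              branch 2.1.1.2 (add \lnot (p2 \lor (p1 \leftrightarrow p2))):
                \lnot (p2 \lor (p1 \leftrightarrow p2)): α-rule — add \lnot p2, \lnot (p1 \leftrightarrow p2).
                \lnot (p1 \leftrightarrow p2): β-rule — branch into p1, \lnot p2  //  \lnot p1, p2.
                  branch 2.1.1.2.1 (add p1, \lnot p2):
                    ○ open, literals {p1=true, p2=false, p3=false, p5=false}.
                  branch 2.1.1.2.2 (add \lnot p1, p2):
                    × closes — contains both p2 and \lnot p2.
          branch 2.1.2 (add (p4 \to \lnot p1)):
            (p4 \to \lnot p1): β-rule — branch into \lnot p4  //  \lnot p1.
              branch 2.1.2.1 (add \lnot p4):
                ○ open, literals {p4=false, p5=false}.
              branch 2.1.2.2 (add \lnot p1):
                ○ open, literals {p1=false, p5=false}.
      branch 2.2 (add \lnot \lnot p5, \lnot ((\lnot p3 \to (\lnot p3 \land (p2 \lor (p1 \leftrightarrow p2)))) \to (p4 \to \lnot p1))):
        \lnot ((\lnot p3 \to (\lnot p3 \land (p2 \lor (p1 \leftrightarrow p2)))) \to (p4 \to \lnot p1)): α-rule — add (\lnot p3 \to (\lnot p3 \land (p2 \lor (p1 \leftrightarrow p2)))), \lnot (p4 \to \lnot p1).
        \lnot (p4 \to \lnot p1): α-rule — add p4, \lnot \lnot p1.
        (\lnot p3 \to (\lnot p3 \land (p2 \lor (p1 \leftrightarrow p2)))): β-rule — branch into \lnot \lnot p3  //  (\lnot p3 \land (p2 \lor (p1 \leftrightarrow p2))).
          branch 2.2.1 (add \lnot \lnot p3):
            ○ open, literals {p1=true, p3=true, p4=true, p5=true}.
          branch 2.2.2 (add (\lnot p3 \land (p2 \lor (p1 \leftrightarrow p2)))):
            (\lnot p3 \land (p2 \lor (p1 \leftrightarrow p2))): α-rule — add \lnot p3, (p2 \lor (p1 \leftrightarrow p2)).
            (p2 \lor (p1 \leftrightarrow p2)): β-rule — branch into p2  //  (p1 \leftrightarrow p2).
              branch 2.2.2.1 (add p2):
                ○ open, literals {p1=true, p2=true, p3=false, p4=true, p5=true}.
              branch 2.2.2.2 (add (p1 \leftrightarrow p2)):
                (p1 \leftrightarrow p2): β-rule — branch into p1, p2  //  \lnot p1, \lnot p2.
                  branch 2.2.2.2.1 (add p1, p2):
                    ○ open, literals {p1=true, p2=true, p3=false, p4=true, p5=true}.
                  branch 2.2.2.2.2 (add \lnot p1, \lnot p2):
                    × closes — contains both p1 and \lnot p1.
3 branches closed, 8 open.
An open branch gives a satisfying assignment: p5=false.

Satisfiable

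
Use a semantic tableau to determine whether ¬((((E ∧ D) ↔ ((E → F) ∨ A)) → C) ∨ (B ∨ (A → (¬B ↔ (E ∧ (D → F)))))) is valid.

Not valid

Assume the negation and expand:
Initial set: {F ¬((((E ∧ D) ↔ ((E → F) ∨ A)) → C) ∨ (B ∨ (A → (¬B ↔ (E ∧ (D → F))))))}.
F ¬((((E ∧ D) ↔ ((E → F) ∨ A)) → C) ∨ (B ∨ (A → (¬B ↔ (E ∧ (D → F)))))): β-rule — branch into T (((E ∧ D) ↔ ((E → F) ∨ A)) → C)  //  T (B ∨ (A → (¬B ↔ (E ∧ (D → F))))).
  branch 1 (add T (((E ∧ D) ↔ ((E → F) ∨ A)) → C)):
    T (((E ∧ D) ↔ ((E → F) ∨ A)) → C): β-rule — branch into F ((E ∧ D) ↔ ((E → F) ∨ A))  //  T C.
      branch 1.1 (add F ((E ∧ D) ↔ ((E → F) ∨ A))):
        F ((E ∧ D) ↔ ((E → F) ∨ A)): β-rule — branch into T (E ∧ D), F ((E → F) ∨ A)  //  F (E ∧ D), T ((E → F) ∨ A).
          branch 1.1.1 (add T (E ∧ D), F ((E → F) ∨ A)):
            T (E ∧ D): α-rule — add T E, T D.
            F ((E → F) ∨ A): α-rule — add F (E → F), F A.
            F (E → F): α-rule — add T E, F F.
            ○ open, literals {A=0, D=1, E=1, F=0}.
          branch 1.1.2 (add F (E ∧ D), T ((E → F) ∨ A)):
            F (E ∧ D): β-rule — branch into F E  //  F D.
              branch 1.1.2.1 (add F E):
                T ((E → F) ∨ A): β-rule — branch into T (E → F)  //  T A.
                  branch 1.1.2.1.1 (add T (E → F)):
                    T (E → F): β-rule — branch into F E  //  T F.
                      branch 1.1.2.1.1.1 (add F E):
                        ○ open, literals {E=0}.
                      branch 1.1.2.1.1.2 (add T F):
                        ○ open, literals {E=0, F=1}.
                  branch 1.1.2.1.2 (add T A):
                    ○ open, literals {A=1, E=0}.
              branch 1.1.2.2 (add F D):
                T ((E → F) ∨ A): β-rule — branch into T (E → F)  //  T A.
                  branch 1.1.2.2.1 (add T (E → F)):
                    T (E → F): β-rule — branch into F E  //  T F.
                      branch 1.1.2.2.1.1 (add F E):
                        ○ open, literals {D=0, E=0}.
                      branch 1.1.2.2.1.2 (add T F):
                        ○ open, literals {D=0, F=1}.
                  branch 1.1.2.2.2 (add T A):
                    ○ open, literals {A=1, D=0}.
      branch 1.2 (add T C):
        ○ open, literals {C=1}.
  branch 2 (add T (B ∨ (A → (¬B ↔ (E ∧ (D → F)))))):
    T (B ∨ (A → (¬B ↔ (E ∧ (D → F))))): β-rule — branch into T B  //  T (A → (¬B ↔ (E ∧ (D → F)))).
      branch 2.1 (add T B):
        ○ open, literals {B=1}.
      branch 2.2 (add T (A → (¬B ↔ (E ∧ (D → F))))):
        T (A → (¬B ↔ (E ∧ (D → F)))): β-rule — branch into F A  //  T (¬B ↔ (E ∧ (D → F))).
          branch 2.2.1 (add F A):
            ○ open, literals {A=0}.
          branch 2.2.2 (add T (¬B ↔ (E ∧ (D → F)))):
            T (¬B ↔ (E ∧ (D → F))): β-rule — branch into T ¬B, T (E ∧ (D → F))  //  F ¬B, F (E ∧ (D → F)).
              branch 2.2.2.1 (add T ¬B, T (E ∧ (D → F))):
                T (E ∧ (D → F)): α-rule — add T E, T (D → F).
                T (D → F): β-rule — branch into F D  //  T F.
                  branch 2.2.2.1.1 (add F D):
                    ○ open, literals {B=0, D=0, E=1}.
                  branch 2.2.2.1.2 (add T F):
                    ○ open, literals {B=0, E=1, F=1}.
              branch 2.2.2.2 (add F ¬B, F (E ∧ (D → F))):
                F (E ∧ (D → F)): β-rule — branch into F E  //  F (D → F).
                  branch 2.2.2.2.1 (add F E):
                    ○ open, literals {B=1, E=0}.
                  branch 2.2.2.2.2 (add F (D → F)):
                    F (D → F): α-rule — add T D, F F.
                    ○ open, literals {B=1, D=1, F=0}.
0 branches closed, 14 open.
An open branch gives a countermodel: A=0, D=1, E=1, F=0 (unmentioned atoms arbitrary); under it the original formula is false.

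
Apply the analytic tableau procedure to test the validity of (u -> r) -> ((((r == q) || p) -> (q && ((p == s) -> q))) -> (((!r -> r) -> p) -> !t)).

Not valid

Assume the negation and expand:
Initial set: {F ((u -> r) -> ((((r == q) || p) -> (q && ((p == s) -> q))) -> (((!r -> r) -> p) -> !t)))}.
F ((u -> r) -> ((((r == q) || p) -> (q && ((p == s) -> q))) -> (((!r -> r) -> p) -> !t))): α-rule — add T (u -> r), F ((((r == q) || p) -> (q && ((p == s) -> q))) -> (((!r -> r) -> p) -> !t)).
F ((((r == q) || p) -> (q && ((p == s) -> q))) -> (((!r -> r) -> p) -> !t)): α-rule — add T (((r == q) || p) -> (q && ((p == s) -> q))), F (((!r -> r) -> p) -> !t).
F (((!r -> r) -> p) -> !t): α-rule — add T ((!r -> r) -> p), F !t.
T (u -> r): β-rule — branch into F u  //  T r.
  branch 1 (add F u):
    T (((r == q) || p) -> (q && ((p == s) -> q))): β-rule — branch into F ((r == q) || p)  //  T (q && ((p == s) -> q)).
      branch 1.1 (add F ((r == q) || p)):
        F ((r == q) || p): α-rule — add F (r == q), F p.
        T ((!r -> r) -> p): β-rule — branch into F (!r -> r)  //  T p.
          branch 1.1.1 (add F (!r -> r)):
            F (!r -> r): α-rule — add T !r, F r.
            F (r == q): β-rule — branch into T r, F q  //  F r, T q.
              branch 1.1.1.1 (add T r, F q):
                × closes — contains both r and !r.
              branch 1.1.1.2 (add F r, T q):
                ○ open, literals {p=false, q=true, r=false, t=true, u=false}.
          branch 1.1.2 (add T p):
            × closes — contains both p and !p.
      branch 1.2 (add T (q && ((p == s) -> q))):
        T (q && ((p == s) -> q)): α-rule — add T q, T ((p == s) -> q).
        T ((!r -> r) -> p): β-rule — branch into F (!r -> r)  //  T p.
          branch 1.2.1 (add F (!r -> r)):
            F (!r -> r): α-rule — add T !r, F r.
            T ((p == s) -> q): β-rule — branch into F (p == s)  //  T q.
              branch 1.2.1.1 (add F (p == s)):
                F (p == s): β-rule — branch into T p, F s  //  F p, T s.
                  branch 1.2.1.1.1 (add T p, F s):
                    ○ open, literals {p=true, q=true, r=false, s=false, t=true, u=false}.
                  branch 1.2.1.1.2 (add F p, T s):
                    ○ open, literals {p=false, q=true, r=false, s=true, t=true, u=false}.
              branch 1.2.1.2 (add T q):
                ○ open, literals {q=true, r=false, t=true, u=false}.
          branch 1.2.2 (add T p):
            T ((p == s) -> q): β-rule — branch into F (p == s)  //  T q.
              branch 1.2.2.1 (add F (p == s)):
                F (p == s): β-rule — branch into T p, F s  //  F p, T s.
                  branch 1.2.2.1.1 (add T p, F s):
                    ○ open, literals {p=true, q=true, s=false, t=true, u=false}.
                  branch 1.2.2.1.2 (add F p, T s):
                    × closes — contains both p and !p.
              branch 1.2.2.2 (add T q):
                ○ open, literals {p=true, q=true, t=true, u=false}.
  branch 2 (add T r):
    T (((r == q) || p) -> (q && ((p == s) -> q))): β-rule — branch into F ((r == q) || p)  //  T (q && ((p == s) -> q)).
      branch 2.1 (add F ((r == q) || p)):
        F ((r == q) || p): α-rule — add F (r == q), F p.
        T ((!r -> r) -> p): β-rule — branch into F (!r -> r)  //  T p.
          branch 2.1.1 (add F (!r -> r)):
            F (!r -> r): α-rule — add T !r, F r.
            × closes — contains both r and !r.
          branch 2.1.2 (add T p):
            × closes — contains both p and !p.
      branch 2.2 (add T (q && ((p == s) -> q))):
        T (q && ((p == s) -> q)): α-rule — add T q, T ((p == s) -> q).
        T ((!r -> r) -> p): β-rule — branch into F (!r -> r)  //  T p.
          branch 2.2.1 (add F (!r -> r)):
            F (!r -> r): α-rule — add T !r, F r.
            × closes — contains both r and !r.
          branch 2.2.2 (add T p):
            T ((p == s) -> q): β-rule — branch into F (p == s)  //  T q.
              branch 2.2.2.1 (add F (p == s)):
                F (p == s): β-rule — branch into T p, F s  //  F p, T s.
                  branch 2.2.2.1.1 (add T p, F s):
                    ○ open, literals {p=true, q=true, r=true, s=false, t=true}.
                  branch 2.2.2.1.2 (add F p, T s):
                    × closes — contains both p and !p.
              branch 2.2.2.2 (add T q):
                ○ open, literals {p=true, q=true, r=true, t=true}.
7 branches closed, 8 open.
An open branch gives a countermodel: p=false, q=true, r=false, t=true, u=false (unmentioned atoms arbitrary); under it the original formula is false.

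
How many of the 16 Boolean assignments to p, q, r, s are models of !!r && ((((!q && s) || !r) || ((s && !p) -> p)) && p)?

Initial set: {(!!r && ((((!q && s) || !r) || ((s && !p) -> p)) && p))}.
(!!r && ((((!q && s) || !r) || ((s && !p) -> p)) && p)): α-rule — add !!r, ((((!q && s) || !r) || ((s && !p) -> p)) && p).
!!r: drop double negation, giving r.
((((!q && s) || !r) || ((s && !p) -> p)) && p): α-rule — add (((!q && s) || !r) || ((s && !p) -> p)), p.
(((!q && s) || !r) || ((s && !p) -> p)): β-rule — branch into ((!q && s) || !r)  //  ((s && !p) -> p).
  branch 1 (add ((!q && s) || !r)):
    ((!q && s) || !r): β-rule — branch into (!q && s)  //  !r.
      branch 1.1 (add (!q && s)):
        (!q && s): α-rule — add !q, s.
        ○ open, literals {p=1, q=0, r=1, s=1}.
      branch 1.2 (add !r):
        × closes — contains both r and !r.
  branch 2 (add ((s && !p) -> p)):
    ((s && !p) -> p): β-rule — branch into !(s && !p)  //  p.
      branch 2.1 (add !(s && !p)):
        !(s && !p): β-rule — branch into !s  //  !!p.
          branch 2.1.1 (add !s):
            ○ open, literals {p=1, r=1, s=0}.
          branch 2.1.2 (add !!p):
            ○ open, literals {p=1, r=1}.
      branch 2.2 (add p):
        ○ open, literals {p=1, r=1}.
1 branch closed, 4 open.
Each open branch fixes some atoms; the unmentioned ones are free. Counting distinct full assignments: branch {p=1, q=0, r=1, s=1} (none free) contributes 1 new; branch {p=1, r=1, s=0} (q) contributes 2 new; branch {p=1, r=1} (q, s) contributes 1 new; branch {p=1, r=1} (q, s) contributes 0 new. Total: 4.

4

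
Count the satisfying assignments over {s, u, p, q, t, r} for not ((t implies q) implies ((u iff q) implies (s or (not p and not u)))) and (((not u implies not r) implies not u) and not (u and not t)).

Initial set: {T (not ((t implies q) implies ((u iff q) implies (s or (not p and not u)))) and (((not u implies not r) implies not u) and not (u and not t)))}.
T (not ((t implies q) implies ((u iff q) implies (s or (not p and not u)))) and (((not u implies not r) implies not u) and not (u and not t))): α-rule — add T not ((t implies q) implies ((u iff q) implies (s or (not p and not u)))), T (((not u implies not r) implies not u) and not (u and not t)).
T not ((t implies q) implies ((u iff q) implies (s or (not p and not u)))): α-rule — add T (t implies q), F ((u iff q) implies (s or (not p and not u))).
T (((not u implies not r) implies not u) and not (u and not t)): α-rule — add T ((not u implies not r) implies not u), T not (u and not t).
F ((u iff q) implies (s or (not p and not u))): α-rule — add T (u iff q), F (s or (not p and not u)).
F (s or (not p and not u)): α-rule — add F s, F (not p and not u).
T (t implies q): β-rule — branch into F t  //  T q.
  branch 1 (add F t):
    T ((not u implies not r) implies not u): β-rule — branch into F (not u implies not r)  //  T not u.
      branch 1.1 (add F (not u implies not r)):
        F (not u implies not r): α-rule — add T not u, F not r.
        T not (u and not t): β-rule — branch into F u  //  F not t.
          branch 1.1.1 (add F u):
            T (u iff q): β-rule — branch into T u, T q  //  F u, F q.
              branch 1.1.1.1 (add T u, T q):
                × closes — contains both u and not u.
              branch 1.1.1.2 (add F u, F q):
                F (not p and not u): β-rule — branch into F not p  //  F not u.
                  branch 1.1.1.2.1 (add F not p):
                    ○ open, literals {p=T, q=F, r=T, s=F, t=F, u=F}.
                  branch 1.1.1.2.2 (add F not u):
                    × closes — contains both u and not u.
          branch 1.1.2 (add F not t):
            × closes — contains both t and not t.
      branch 1.2 (add T not u):
        T not (u and not t): β-rule — branch into F u  //  F not t.
          branch 1.2.1 (add F u):
            T (u iff q): β-rule — branch into T u, T q  //  F u, F q.
              branch 1.2.1.1 (add T u, T q):
                × closes — contains both u and not u.
              branch 1.2.1.2 (add F u, F q):
                F (not p and not u): β-rule — branch into F not p  //  F not u.
                  branch 1.2.1.2.1 (add F not p):
                    ○ open, literals {p=T, q=F, s=F, t=F, u=F}.
                  branch 1.2.1.2.2 (add F not u):
                    × closes — contains both u and not u.
          branch 1.2.2 (add F not t):
            × closes — contains both t and not t.
  branch 2 (add T q):
    T ((not u implies not r) implies not u): β-rule — branch into F (not u implies not r)  //  T not u.
      branch 2.1 (add F (not u implies not r)):
        F (not u implies not r): α-rule — add T not u, F not r.
        T not (u and not t): β-rule — branch into F u  //  F not t.
          branch 2.1.1 (add F u):
            T (u iff q): β-rule — branch into T u, T q  //  F u, F q.
              branch 2.1.1.1 (add T u, T q):
                × closes — contains both u and not u.
              branch 2.1.1.2 (add F u, F q):
                × closes — contains both q and not q.
          branch 2.1.2 (add F not t):
            T (u iff q): β-rule — branch into T u, T q  //  F u, F q.
              branch 2.1.2.1 (add T u, T q):
                × closes — contains both u and not u.
              branch 2.1.2.2 (add F u, F q):
                × closes — contains both q and not q.
      branch 2.2 (add T not u):
        T not (u and not t): β-rule — branch into F u  //  F not t.
          branch 2.2.1 (add F u):
            T (u iff q): β-rule — branch into T u, T q  //  F u, F q.
              branch 2.2.1.1 (add T u, T q):
                × closes — contains both u and not u.
              branch 2.2.1.2 (add F u, F q):
                × closes — contains both q and not q.
          branch 2.2.2 (add F not t):
            T (u iff q): β-rule — branch into T u, T q  //  F u, F q.
              branch 2.2.2.1 (add T u, T q):
                × closes — contains both u and not u.
              branch 2.2.2.2 (add F u, F q):
                × closes — contains both q and not q.
14 branches closed, 2 open.
Each open branch fixes some atoms; the unmentioned ones are free. Counting distinct full assignments: branch {p=T, q=F, r=T, s=F, t=F, u=F} (none free) contributes 1 new; branch {p=T, q=F, s=F, t=F, u=F} (r) contributes 1 new. Total: 2.

2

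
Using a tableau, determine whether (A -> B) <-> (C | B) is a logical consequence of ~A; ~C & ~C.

No

Initial set: {~A; (~C & ~C); ~((A -> B) <-> (C | B))}.
(~C & ~C): α-rule — add ~C, ~C.
~((A -> B) <-> (C | B)): β-rule — branch into (A -> B), ~(C | B)  //  ~(A -> B), (C | B).
  branch 1 (add (A -> B), ~(C | B)):
    ~(C | B): α-rule — add ~C, ~B.
    (A -> B): β-rule — branch into ~A  //  B.
      branch 1.1 (add ~A):
        ○ open, literals {A=false, B=false, C=false}.
      branch 1.2 (add B):
        × closes — contains both B and ~B.
  branch 2 (add ~(A -> B), (C | B)):
    ~(A -> B): α-rule — add A, ~B.
    × closes — contains both A and ~A.
2 branches closed, 1 open.
An open branch gives a countermodel: A=false, B=false, C=false (unmentioned atoms arbitrary); the premises hold there but the conclusion fails.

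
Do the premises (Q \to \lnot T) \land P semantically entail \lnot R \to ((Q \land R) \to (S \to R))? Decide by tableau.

Yes

Initial set: {((Q \to \lnot T) \land P); \lnot (\lnot R \to ((Q \land R) \to (S \to R)))}.
((Q \to \lnot T) \land P): α-rule — add (Q \to \lnot T), P.
\lnot (\lnot R \to ((Q \land R) \to (S \to R))): α-rule — add \lnot R, \lnot ((Q \land R) \to (S \to R)).
\lnot ((Q \land R) \to (S \to R)): α-rule — add (Q \land R), \lnot (S \to R).
(Q \land R): α-rule — add Q, R.
× closes — contains both R and \lnot R.
All 1 branch closes.
Every branch closed, so the premises entail the conclusion.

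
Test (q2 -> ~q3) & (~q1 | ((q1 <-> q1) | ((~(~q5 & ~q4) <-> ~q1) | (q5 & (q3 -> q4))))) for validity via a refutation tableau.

Not valid

Assume the negation and expand:
Initial set: {~((q2 -> ~q3) & (~q1 | ((q1 <-> q1) | ((~(~q5 & ~q4) <-> ~q1) | (q5 & (q3 -> q4))))))}.
~((q2 -> ~q3) & (~q1 | ((q1 <-> q1) | ((~(~q5 & ~q4) <-> ~q1) | (q5 & (q3 -> q4)))))): β-rule — branch into ~(q2 -> ~q3)  //  ~(~q1 | ((q1 <-> q1) | ((~(~q5 & ~q4) <-> ~q1) | (q5 & (q3 -> q4))))).
  branch 1 (add ~(q2 -> ~q3)):
    ~(q2 -> ~q3): α-rule — add q2, ~~q3.
    ○ open, literals {q2=T, q3=T}.
  branch 2 (add ~(~q1 | ((q1 <-> q1) | ((~(~q5 & ~q4) <-> ~q1) | (q5 & (q3 -> q4)))))):
    ~(~q1 | ((q1 <-> q1) | ((~(~q5 & ~q4) <-> ~q1) | (q5 & (q3 -> q4))))): α-rule — add ~~q1, ~((q1 <-> q1) | ((~(~q5 & ~q4) <-> ~q1) | (q5 & (q3 -> q4)))).
    ~((q1 <-> q1) | ((~(~q5 & ~q4) <-> ~q1) | (q5 & (q3 -> q4)))): α-rule — add ~(q1 <-> q1), ~((~(~q5 & ~q4) <-> ~q1) | (q5 & (q3 -> q4))).
    ~((~(~q5 & ~q4) <-> ~q1) | (q5 & (q3 -> q4))): α-rule — add ~(~(~q5 & ~q4) <-> ~q1), ~(q5 & (q3 -> q4)).
    ~(q1 <-> q1): β-rule — branch into q1, ~q1  //  ~q1, q1.
      branch 2.1 (add q1, ~q1):
        × closes — contains both q1 and ~q1.
      branch 2.2 (add ~q1, q1):
        × closes — contains both q1 and ~q1.
2 branches closed, 1 open.
An open branch gives a countermodel: q2=T, q3=T (unmentioned atoms arbitrary); under it the original formula is false.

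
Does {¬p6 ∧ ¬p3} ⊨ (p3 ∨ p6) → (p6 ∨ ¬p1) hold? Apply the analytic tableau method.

Yes

Initial set: {(¬p6 ∧ ¬p3); ¬((p3 ∨ p6) → (p6 ∨ ¬p1))}.
(¬p6 ∧ ¬p3): α-rule — add ¬p6, ¬p3.
¬((p3 ∨ p6) → (p6 ∨ ¬p1)): α-rule — add (p3 ∨ p6), ¬(p6 ∨ ¬p1).
¬(p6 ∨ ¬p1): α-rule — add ¬p6, ¬¬p1.
(p3 ∨ p6): β-rule — branch into p3  //  p6.
  branch 1 (add p3):
    × closes — contains both p3 and ¬p3.
  branch 2 (add p6):
    × closes — contains both p6 and ¬p6.
All 2 branches close.
Every branch closed, so the premises entail the conclusion.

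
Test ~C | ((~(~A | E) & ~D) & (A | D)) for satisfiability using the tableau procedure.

Initial set: {T (~C | ((~(~A | E) & ~D) & (A | D)))}.
T (~C | ((~(~A | E) & ~D) & (A | D))): β-rule — branch into T ~C  //  T ((~(~A | E) & ~D) & (A | D)).
  branch 1 (add T ~C):
    ○ open, literals {C=0}.
  branch 2 (add T ((~(~A | E) & ~D) & (A | D))):
    T ((~(~A | E) & ~D) & (A | D)): α-rule — add T (~(~A | E) & ~D), T (A | D).
    T (~(~A | E) & ~D): α-rule — add T ~(~A | E), T ~D.
    T ~(~A | E): α-rule — add F ~A, F E.
    T (A | D): β-rule — branch into T A  //  T D.
      branch 2.1 (add T A):
        ○ open, literals {A=1, D=0, E=0}.
      branch 2.2 (add T D):
        × closes — contains both D and ~D.
1 branch closed, 2 open.
An open branch gives a satisfying assignment: C=0.

Satisfiable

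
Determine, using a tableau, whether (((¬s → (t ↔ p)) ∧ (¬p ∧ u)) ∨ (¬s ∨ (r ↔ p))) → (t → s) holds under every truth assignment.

Assume the negation and expand:
Initial set: {¬((((¬s → (t ↔ p)) ∧ (¬p ∧ u)) ∨ (¬s ∨ (r ↔ p))) → (t → s))}.
¬((((¬s → (t ↔ p)) ∧ (¬p ∧ u)) ∨ (¬s ∨ (r ↔ p))) → (t → s)): α-rule — add (((¬s → (t ↔ p)) ∧ (¬p ∧ u)) ∨ (¬s ∨ (r ↔ p))), ¬(t → s).
¬(t → s): α-rule — add t, ¬s.
(((¬s → (t ↔ p)) ∧ (¬p ∧ u)) ∨ (¬s ∨ (r ↔ p))): β-rule — branch into ((¬s → (t ↔ p)) ∧ (¬p ∧ u))  //  (¬s ∨ (r ↔ p)).
  branch 1 (add ((¬s → (t ↔ p)) ∧ (¬p ∧ u))):
    ((¬s → (t ↔ p)) ∧ (¬p ∧ u)): α-rule — add (¬s → (t ↔ p)), (¬p ∧ u).
    (¬p ∧ u): α-rule — add ¬p, u.
    (¬s → (t ↔ p)): β-rule — branch into ¬¬s  //  (t ↔ p).
      branch 1.1 (add ¬¬s):
        × closes — contains both s and ¬s.
      branch 1.2 (add (t ↔ p)):
        (t ↔ p): β-rule — branch into t, p  //  ¬t, ¬p.
          branch 1.2.1 (add t, p):
            × closes — contains both p and ¬p.
          branch 1.2.2 (add ¬t, ¬p):
            × closes — contains both t and ¬t.
  branch 2 (add (¬s ∨ (r ↔ p))):
    (¬s ∨ (r ↔ p)): β-rule — branch into ¬s  //  (r ↔ p).
      branch 2.1 (add ¬s):
        ○ open, literals {s=F, t=T}.
      branch 2.2 (add (r ↔ p)):
        (r ↔ p): β-rule — branch into r, p  //  ¬r, ¬p.
          branch 2.2.1 (add r, p):
            ○ open, literals {p=T, r=T, s=F, t=T}.
          branch 2.2.2 (add ¬r, ¬p):
            ○ open, literals {p=F, r=F, s=F, t=T}.
3 branches closed, 3 open.
An open branch gives a countermodel: s=F, t=T (unmentioned atoms arbitrary); under it the original formula is false.

Not valid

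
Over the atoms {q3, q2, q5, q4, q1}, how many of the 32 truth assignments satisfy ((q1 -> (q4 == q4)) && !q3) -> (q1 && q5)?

20

Initial set: {(((q1 -> (q4 == q4)) && !q3) -> (q1 && q5))}.
(((q1 -> (q4 == q4)) && !q3) -> (q1 && q5)): β-rule — branch into !((q1 -> (q4 == q4)) && !q3)  //  (q1 && q5).
  branch 1 (add !((q1 -> (q4 == q4)) && !q3)):
    !((q1 -> (q4 == q4)) && !q3): β-rule — branch into !(q1 -> (q4 == q4))  //  !!q3.
      branch 1.1 (add !(q1 -> (q4 == q4))):
        !(q1 -> (q4 == q4)): α-rule — add q1, !(q4 == q4).
        !(q4 == q4): β-rule — branch into q4, !q4  //  !q4, q4.
          branch 1.1.1 (add q4, !q4):
            × closes — contains both q4 and !q4.
          branch 1.1.2 (add !q4, q4):
            × closes — contains both q4 and !q4.
      branch 1.2 (add !!q3):
        ○ open, literals {q3=1}.
  branch 2 (add (q1 && q5)):
    (q1 && q5): α-rule — add q1, q5.
    ○ open, literals {q1=1, q5=1}.
2 branches closed, 2 open.
Each open branch fixes some atoms; the unmentioned ones are free. Counting distinct full assignments: branch {q3=1} (q2, q5, q4, q1) contributes 16 new; branch {q1=1, q5=1} (q3, q2, q4) contributes 4 new. Total: 20.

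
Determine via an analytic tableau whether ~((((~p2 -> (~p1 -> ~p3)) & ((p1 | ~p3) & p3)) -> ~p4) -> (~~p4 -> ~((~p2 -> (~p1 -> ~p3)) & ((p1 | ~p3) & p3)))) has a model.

Initial set: {T ~((((~p2 -> (~p1 -> ~p3)) & ((p1 | ~p3) & p3)) -> ~p4) -> (~~p4 -> ~((~p2 -> (~p1 -> ~p3)) & ((p1 | ~p3) & p3))))}.
T ~((((~p2 -> (~p1 -> ~p3)) & ((p1 | ~p3) & p3)) -> ~p4) -> (~~p4 -> ~((~p2 -> (~p1 -> ~p3)) & ((p1 | ~p3) & p3)))): α-rule — add T (((~p2 -> (~p1 -> ~p3)) & ((p1 | ~p3) & p3)) -> ~p4), F (~~p4 -> ~((~p2 -> (~p1 -> ~p3)) & ((p1 | ~p3) & p3))).
F (~~p4 -> ~((~p2 -> (~p1 -> ~p3)) & ((p1 | ~p3) & p3))): α-rule — add T ~~p4, F ~((~p2 -> (~p1 -> ~p3)) & ((p1 | ~p3) & p3)).
T ~~p4: drop double negation, giving T p4.
F ~((~p2 -> (~p1 -> ~p3)) & ((p1 | ~p3) & p3)): α-rule — add T (~p2 -> (~p1 -> ~p3)), T ((p1 | ~p3) & p3).
T ((p1 | ~p3) & p3): α-rule — add T (p1 | ~p3), T p3.
T (((~p2 -> (~p1 -> ~p3)) & ((p1 | ~p3) & p3)) -> ~p4): β-rule — branch into F ((~p2 -> (~p1 -> ~p3)) & ((p1 | ~p3) & p3))  //  T ~p4.
  branch 1 (add F ((~p2 -> (~p1 -> ~p3)) & ((p1 | ~p3) & p3))):
    T (~p2 -> (~p1 -> ~p3)): β-rule — branch into F ~p2  //  T (~p1 -> ~p3).
      branch 1.1 (add F ~p2):
        T (p1 | ~p3): β-rule — branch into T p1  //  T ~p3.
          branch 1.1.1 (add T p1):
            F ((~p2 -> (~p1 -> ~p3)) & ((p1 | ~p3) & p3)): β-rule — branch into F (~p2 -> (~p1 -> ~p3))  //  F ((p1 | ~p3) & p3).
              branch 1.1.1.1 (add F (~p2 -> (~p1 -> ~p3))):
                F (~p2 -> (~p1 -> ~p3)): α-rule — add T ~p2, F (~p1 -> ~p3).
                × closes — contains both p2 and ~p2.
              branch 1.1.1.2 (add F ((p1 | ~p3) & p3)):
                F ((p1 | ~p3) & p3): β-rule — branch into F (p1 | ~p3)  //  F p3.
                  branch 1.1.1.2.1 (add F (p1 | ~p3)):
                    F (p1 | ~p3): α-rule — add F p1, F ~p3.
                    × closes — contains both p1 and ~p1.
                  branch 1.1.1.2.2 (add F p3):
                    × closes — contains both p3 and ~p3.
          branch 1.1.2 (add T ~p3):
            × closes — contains both p3 and ~p3.
      branch 1.2 (add T (~p1 -> ~p3)):
        T (p1 | ~p3): β-rule — branch into T p1  //  T ~p3.
          branch 1.2.1 (add T p1):
            F ((~p2 -> (~p1 -> ~p3)) & ((p1 | ~p3) & p3)): β-rule — branch into F (~p2 -> (~p1 -> ~p3))  //  F ((p1 | ~p3) & p3).
              branch 1.2.1.1 (add F (~p2 -> (~p1 -> ~p3))):
                F (~p2 -> (~p1 -> ~p3)): α-rule — add T ~p2, F (~p1 -> ~p3).
                F (~p1 -> ~p3): α-rule — add T ~p1, F ~p3.
                × closes — contains both p1 and ~p1.
              branch 1.2.1.2 (add F ((p1 | ~p3) & p3)):
                T (~p1 -> ~p3): β-rule — branch into F ~p1  //  T ~p3.
                  branch 1.2.1.2.1 (add F ~p1):
                    F ((p1 | ~p3) & p3): β-rule — branch into F (p1 | ~p3)  //  F p3.
                      branch 1.2.1.2.1.1 (add F (p1 | ~p3)):
                        F (p1 | ~p3): α-rule — add F p1, F ~p3.
                        × closes — contains both p1 and ~p1.
                      branch 1.2.1.2.1.2 (add F p3):
                        × closes — contains both p3 and ~p3.
                  branch 1.2.1.2.2 (add T ~p3):
                    × closes — contains both p3 and ~p3.
          branch 1.2.2 (add T ~p3):
            × closes — contains both p3 and ~p3.
  branch 2 (add T ~p4):
    × closes — contains both p4 and ~p4.
All 10 branches close.
Every branch closed; the formula is unsatisfiable.

Unsatisfiable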